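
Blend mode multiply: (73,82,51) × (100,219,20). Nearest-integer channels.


Multiply: C = A×B/255, rounded to nearest integer
R: 73×100/255 = 7300/255 ≈ 28.627 → 29
G: 82×219/255 = 17958/255 ≈ 70.424 → 70
B: 51×20/255 = 1020/255 ≈ 4.000 → 4
= RGB(29, 70, 4)


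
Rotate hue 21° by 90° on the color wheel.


New hue = (H + rotation) mod 360
New hue = (21 + 90) mod 360
= 111 mod 360
= 111°


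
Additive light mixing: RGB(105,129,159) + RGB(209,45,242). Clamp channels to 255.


Additive: each channel = min(255, C₁+C₂)
R: 105+209 = 314 → 255
G: 129+45 = 174 → 174
B: 159+242 = 401 → 255
= RGB(255, 174, 255)


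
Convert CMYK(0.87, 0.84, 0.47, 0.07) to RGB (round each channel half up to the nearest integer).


R = 255 × (1-C) × (1-K) = 255 × 0.13 × 0.93 = 30.8295 → 31
G = 255 × (1-M) × (1-K) = 255 × 0.16 × 0.93 = 37.944 → 38
B = 255 × (1-Y) × (1-K) = 255 × 0.53 × 0.93 = 125.6895 → 126
= RGB(31, 38, 126)


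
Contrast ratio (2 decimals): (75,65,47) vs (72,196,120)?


Linearize each sRGB channel c=v/255: c/12.92 if c ≤ 0.04045 else ((c+0.055)/1.055)^2.4
L = 0.2126×R_lin + 0.7152×G_lin + 0.0722×B_lin
Color 1 (75,65,47):
  R=75: 75/255≈0.2941 > 0.04045 → ((0.2941+0.055)/1.055)^2.4 ≈ 0.07036
  G=65: 65/255≈0.2549 > 0.04045 → ((0.2549+0.055)/1.055)^2.4 ≈ 0.05286
  B=47: 47/255≈0.1843 > 0.04045 → ((0.1843+0.055)/1.055)^2.4 ≈ 0.02843
  L1 = 0.2126×0.07036 + 0.7152×0.05286 + 0.0722×0.02843 ≈ 0.05482
Color 2 (72,196,120):
  R=72: 72/255≈0.2824 > 0.04045 → ((0.2824+0.055)/1.055)^2.4 ≈ 0.06480
  G=196: 196/255≈0.7686 > 0.04045 → ((0.7686+0.055)/1.055)^2.4 ≈ 0.55201
  B=120: 120/255≈0.4706 > 0.04045 → ((0.4706+0.055)/1.055)^2.4 ≈ 0.18782
  L2 = 0.2126×0.06480 + 0.7152×0.55201 + 0.0722×0.18782 ≈ 0.42214
Lighter = 0.42214, Darker = 0.05482
Ratio = (L_lighter + 0.05) / (L_darker + 0.05)
Ratio = (0.42214 + 0.05) / (0.05482 + 0.05) = 0.47214 / 0.10482 ≈ 4.5044
Ratio ≈ 4.50:1


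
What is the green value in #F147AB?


Color: #F147AB
R = F1 = 241
G = 47 = 71
B = AB = 171
Green = 71


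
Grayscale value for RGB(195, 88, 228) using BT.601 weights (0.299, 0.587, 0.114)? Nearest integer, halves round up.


Gray = 0.299×R + 0.587×G + 0.114×B
Gray = 0.299×195 + 0.587×88 + 0.114×228
Gray = 58.305 + 51.656 + 25.992
Gray = 135.953 → round half up → 136
Gray = 136


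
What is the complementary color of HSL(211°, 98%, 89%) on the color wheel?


Complement = opposite side of color wheel = hue + 180°
H' = (211 + 180) mod 360 = 31°
S and L unchanged.
= HSL(31°, 98%, 89%)


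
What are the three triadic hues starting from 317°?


Triadic: equally spaced at 120° intervals
H1 = 317°
H2 = (317 + 120) mod 360 = 77°
H3 = (317 + 240) mod 360 = 197°
Triadic = 317°, 77°, 197°


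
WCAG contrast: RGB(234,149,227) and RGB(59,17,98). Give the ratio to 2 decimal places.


Linearize each sRGB channel c=v/255: c/12.92 if c ≤ 0.04045 else ((c+0.055)/1.055)^2.4
L = 0.2126×R_lin + 0.7152×G_lin + 0.0722×B_lin
Color 1 (234,149,227):
  R=234: 234/255≈0.9176 > 0.04045 → ((0.9176+0.055)/1.055)^2.4 ≈ 0.82279
  G=149: 149/255≈0.5843 > 0.04045 → ((0.5843+0.055)/1.055)^2.4 ≈ 0.30054
  B=227: 227/255≈0.8902 > 0.04045 → ((0.8902+0.055)/1.055)^2.4 ≈ 0.76815
  L1 = 0.2126×0.82279 + 0.7152×0.30054 + 0.0722×0.76815 ≈ 0.44533
Color 2 (59,17,98):
  R=59: 59/255≈0.2314 > 0.04045 → ((0.2314+0.055)/1.055)^2.4 ≈ 0.04374
  G=17: 17/255≈0.0667 > 0.04045 → ((0.0667+0.055)/1.055)^2.4 ≈ 0.00561
  B=98: 98/255≈0.3843 > 0.04045 → ((0.3843+0.055)/1.055)^2.4 ≈ 0.12214
  L2 = 0.2126×0.04374 + 0.7152×0.00561 + 0.0722×0.12214 ≈ 0.02213
Lighter = 0.44533, Darker = 0.02213
Ratio = (L_lighter + 0.05) / (L_darker + 0.05)
Ratio = (0.44533 + 0.05) / (0.02213 + 0.05) = 0.49533 / 0.07213 ≈ 6.8677
Ratio ≈ 6.87:1


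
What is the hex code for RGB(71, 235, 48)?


R = 71 → 47 (hex)
G = 235 → EB (hex)
B = 48 → 30 (hex)
Hex = #47EB30


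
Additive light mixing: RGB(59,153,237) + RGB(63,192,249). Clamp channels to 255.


Additive: each channel = min(255, C₁+C₂)
R: 59+63 = 122 → 122
G: 153+192 = 345 → 255
B: 237+249 = 486 → 255
= RGB(122, 255, 255)


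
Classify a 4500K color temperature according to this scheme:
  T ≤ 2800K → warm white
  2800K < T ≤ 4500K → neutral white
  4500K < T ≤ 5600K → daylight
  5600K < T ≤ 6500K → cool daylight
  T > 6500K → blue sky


Temperature: 4500K
2800K < 4500K ≤ 4500K → neutral white
Classification: neutral white


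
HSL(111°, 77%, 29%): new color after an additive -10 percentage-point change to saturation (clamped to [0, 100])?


Original S = 77%
Adjustment = -10 percentage points
New S = 77 + (-10) = 67
Clamp to [0, 100] → 67
= HSL(111°, 67%, 29%)


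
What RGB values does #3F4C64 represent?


3F → 63 (R)
4C → 76 (G)
64 → 100 (B)
= RGB(63, 76, 100)


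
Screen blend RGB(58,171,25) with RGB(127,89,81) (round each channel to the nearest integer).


Screen: C = 255 - (255-A)×(255-B)/255, rounded to nearest integer
R: 255 - (255-58)×(255-127)/255 = 255 - 25216/255 ≈ 255 - 98.886 = 156.114 → 156
G: 255 - (255-171)×(255-89)/255 = 255 - 13944/255 ≈ 255 - 54.682 = 200.318 → 200
B: 255 - (255-25)×(255-81)/255 = 255 - 40020/255 ≈ 255 - 156.941 = 98.059 → 98
= RGB(156, 200, 98)


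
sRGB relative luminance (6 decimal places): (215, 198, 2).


Linearize each channel (sRGB transfer function): c = v/255; c_lin = c/12.92 if c ≤ 0.04045, else ((c+0.055)/1.055)^2.4
  R: 215/255 ≈ 0.843137 > 0.04045 → ((0.843137+0.055)/1.055)^2.4 ≈ 0.679542
  G: 198/255 ≈ 0.776471 > 0.04045 → ((0.776471+0.055)/1.055)^2.4 ≈ 0.564712
  B: 2/255 ≈ 0.007843 ≤ 0.04045 → 0.007843/12.92 ≈ 0.000607
R_lin = 0.679542, G_lin = 0.564712, B_lin = 0.000607
L = 0.2126×R + 0.7152×G + 0.0722×B
L = 0.2126×0.679542 + 0.7152×0.564712 + 0.0722×0.000607
L ≈ 0.548396


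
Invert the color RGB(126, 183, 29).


Invert: (255-R, 255-G, 255-B)
R: 255-126 = 129
G: 255-183 = 72
B: 255-29 = 226
= RGB(129, 72, 226)


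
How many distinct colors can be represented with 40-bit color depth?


Colors = 2^bits = 2^40
= 1,099,511,627,776 colors


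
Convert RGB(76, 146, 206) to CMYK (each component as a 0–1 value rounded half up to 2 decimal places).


R'=76/255≈0.2980, G'=146/255≈0.5725, B'=206/255≈0.8078
K = 1 - max(R',G',B') = 1 - 206/255 = 49/255 = 0.19215… → 0.19
(1-R'-K)/(1-K) simplifies to (max-R)/max with max = 206:
C = (206-76)/206 = 130/206 = 0.63106… → 0.63
M = (206-146)/206 = 60/206 = 0.29126… → 0.29
Y = (206-206)/206 = 0/206 = 0 → 0.00
= CMYK(0.63, 0.29, 0.00, 0.19)


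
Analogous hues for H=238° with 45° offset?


Base hue: 238°
Left analog: (238 - 45) mod 360 = 193°
Right analog: (238 + 45) mod 360 = 283°
Analogous hues = 193° and 283°


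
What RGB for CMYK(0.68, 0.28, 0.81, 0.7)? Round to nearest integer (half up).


R = 255 × (1-C) × (1-K) = 255 × 0.32 × 0.30 = 24.48 → 24
G = 255 × (1-M) × (1-K) = 255 × 0.72 × 0.30 = 55.08 → 55
B = 255 × (1-Y) × (1-K) = 255 × 0.19 × 0.30 = 14.535 → 15
= RGB(24, 55, 15)


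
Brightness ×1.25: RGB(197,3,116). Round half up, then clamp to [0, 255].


Multiply each channel by 1.25, round half up, clamp to [0, 255]
R: 197×1.25 = 246.25 → round → 246
G: 3×1.25 = 3.75 → round → 4
B: 116×1.25 = 145
= RGB(246, 4, 145)


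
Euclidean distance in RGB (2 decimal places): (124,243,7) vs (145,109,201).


d = √[(R₁-R₂)² + (G₁-G₂)² + (B₁-B₂)²]
d = √[(124-145)² + (243-109)² + (7-201)²]
d = √[441 + 17956 + 37636]
d = √56033
d ≈ 236.71


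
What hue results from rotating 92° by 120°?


New hue = (H + rotation) mod 360
New hue = (92 + 120) mod 360
= 212 mod 360
= 212°


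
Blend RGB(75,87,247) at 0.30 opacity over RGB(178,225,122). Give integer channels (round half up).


C = α×F + (1-α)×B, with 1-α = 0.70
R: 0.30×75 + 0.70×178 = 22.50 + 124.60 = 147.10 → 147
G: 0.30×87 + 0.70×225 = 26.10 + 157.50 = 183.60 → 184
B: 0.30×247 + 0.70×122 = 74.10 + 85.40 = 159.50 → 160
= RGB(147, 184, 160)


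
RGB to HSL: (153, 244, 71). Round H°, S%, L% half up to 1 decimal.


Normalize: R'=153/255≈0.6000, G'=244/255≈0.9569, B'=71/255≈0.2784
Max=244/255, Min=71/255, Δ=Max-Min=173/255
L = (Max+Min)/2 = (244+71)/510 = 315/510 = 0.61764… → L = 61.8%
L > 0.5 → S = Δ/(2-Max-Min) = 173/(510-244-71) = 173/195 = 0.88717… → S = 88.7%
(the 1/255 factors cancel in S and H, so raw channel differences can be used)
Max is G' → H = 60 × ((B-R)/Δ + 2) = 60 × ((71-153)/173 + 2)
  -82/173 + 2 = -0.4739… + 2 = 1.5260…
  H = 60 × 1.5260… = 91.560…° → H = 91.6°
= HSL(91.6°, 88.7%, 61.8%)


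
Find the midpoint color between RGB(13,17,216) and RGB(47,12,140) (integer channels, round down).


Midpoint: each channel = ⌊(C₁+C₂)/2⌋
R: ⌊(13+47)/2⌋ = 30
G: ⌊(17+12)/2⌋ = 14
B: ⌊(216+140)/2⌋ = 178
= RGB(30, 14, 178)


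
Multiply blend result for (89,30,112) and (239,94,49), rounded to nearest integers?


Multiply: C = A×B/255, rounded to nearest integer
R: 89×239/255 = 21271/255 ≈ 83.416 → 83
G: 30×94/255 = 2820/255 ≈ 11.059 → 11
B: 112×49/255 = 5488/255 ≈ 21.522 → 22
= RGB(83, 11, 22)


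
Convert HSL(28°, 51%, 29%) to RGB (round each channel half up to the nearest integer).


H=28°, S=0.51, L=0.29
C = (1-|2L-1|)×S = (1-|-0.42|)×0.51 = 0.2958
H' = H/60 = 28/60 ≈ 0.4667; X = C×(1-|H' mod 2 - 1|) = 0.13804
m = L - C/2 = 0.29 - 0.1479 = 0.1421
Sector ⌊H'⌋ = 0 → (R',G',B') = (0.2958, 0.13804, 0.0)
RGB = ((R'+m)×255, (G'+m)×255, (B'+m)×255) = (111.6645, 71.4357, 36.2355)
Round half up → RGB(112, 71, 36)


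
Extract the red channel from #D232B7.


Color: #D232B7
R = D2 = 210
G = 32 = 50
B = B7 = 183
Red = 210


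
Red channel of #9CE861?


Color: #9CE861
R = 9C = 156
G = E8 = 232
B = 61 = 97
Red = 156


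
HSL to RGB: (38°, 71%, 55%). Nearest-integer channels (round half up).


H=38°, S=0.71, L=0.55
C = (1-|2L-1|)×S = (1-|0.10|)×0.71 = 0.639
H' = H/60 = 38/60 ≈ 0.6333; X = C×(1-|H' mod 2 - 1|) = 0.4047
m = L - C/2 = 0.55 - 0.3195 = 0.2305
Sector ⌊H'⌋ = 0 → (R',G',B') = (0.639, 0.4047, 0.0)
RGB = ((R'+m)×255, (G'+m)×255, (B'+m)×255) = (221.7225, 161.976, 58.7775)
Round half up → RGB(222, 162, 59)


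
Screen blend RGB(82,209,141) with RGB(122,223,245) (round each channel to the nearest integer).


Screen: C = 255 - (255-A)×(255-B)/255, rounded to nearest integer
R: 255 - (255-82)×(255-122)/255 = 255 - 23009/255 ≈ 255 - 90.231 = 164.769 → 165
G: 255 - (255-209)×(255-223)/255 = 255 - 1472/255 ≈ 255 - 5.773 = 249.227 → 249
B: 255 - (255-141)×(255-245)/255 = 255 - 1140/255 ≈ 255 - 4.471 = 250.529 → 251
= RGB(165, 249, 251)


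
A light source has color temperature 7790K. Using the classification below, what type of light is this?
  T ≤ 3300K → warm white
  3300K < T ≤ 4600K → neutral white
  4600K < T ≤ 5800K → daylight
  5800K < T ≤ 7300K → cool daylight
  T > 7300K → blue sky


Temperature: 7790K
7790K > 7300K → blue sky
Classification: blue sky


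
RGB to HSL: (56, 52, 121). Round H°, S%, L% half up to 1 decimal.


Normalize: R'=56/255≈0.2196, G'=52/255≈0.2039, B'=121/255≈0.4745
Max=121/255, Min=52/255, Δ=Max-Min=69/255
L = (Max+Min)/2 = (121+52)/510 = 173/510 = 0.33921… → L = 33.9%
L ≤ 0.5 → S = Δ/(Max+Min) = 69/(121+52) = 69/173 = 0.39884… → S = 39.9%
(the 1/255 factors cancel in S and H, so raw channel differences can be used)
Max is B' → H = 60 × ((R-G)/Δ + 4) = 60 × ((56-52)/69 + 4)
  4/69 + 4 = 0.0579… + 4 = 4.0579…
  H = 60 × 4.0579… = 243.478…° → H = 243.5°
= HSL(243.5°, 39.9%, 33.9%)


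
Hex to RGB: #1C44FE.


1C → 28 (R)
44 → 68 (G)
FE → 254 (B)
= RGB(28, 68, 254)


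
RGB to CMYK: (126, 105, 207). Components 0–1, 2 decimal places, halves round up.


R'=126/255≈0.4941, G'=105/255≈0.4118, B'=207/255≈0.8118
K = 1 - max(R',G',B') = 1 - 207/255 = 48/255 = 0.18823… → 0.19
(1-R'-K)/(1-K) simplifies to (max-R)/max with max = 207:
C = (207-126)/207 = 81/207 = 0.39130… → 0.39
M = (207-105)/207 = 102/207 = 0.49275… → 0.49
Y = (207-207)/207 = 0/207 = 0 → 0.00
= CMYK(0.39, 0.49, 0.00, 0.19)


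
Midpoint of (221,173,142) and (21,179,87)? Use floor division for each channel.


Midpoint: each channel = ⌊(C₁+C₂)/2⌋
R: ⌊(221+21)/2⌋ = 121
G: ⌊(173+179)/2⌋ = 176
B: ⌊(142+87)/2⌋ = 114
= RGB(121, 176, 114)


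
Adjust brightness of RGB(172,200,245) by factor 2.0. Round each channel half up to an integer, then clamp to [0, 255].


Multiply each channel by 2.0, round half up, clamp to [0, 255]
R: 172×2.0 = 344 → clamp → 255
G: 200×2.0 = 400 → clamp → 255
B: 245×2.0 = 490 → clamp → 255
= RGB(255, 255, 255)


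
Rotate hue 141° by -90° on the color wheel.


New hue = (H + rotation) mod 360
New hue = (141 -90) mod 360
= 51 mod 360
= 51°


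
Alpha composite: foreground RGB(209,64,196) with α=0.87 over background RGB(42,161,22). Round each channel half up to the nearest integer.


C = α×F + (1-α)×B, with 1-α = 0.13
R: 0.87×209 + 0.13×42 = 181.83 + 5.46 = 187.29 → 187
G: 0.87×64 + 0.13×161 = 55.68 + 20.93 = 76.61 → 77
B: 0.87×196 + 0.13×22 = 170.52 + 2.86 = 173.38 → 173
= RGB(187, 77, 173)


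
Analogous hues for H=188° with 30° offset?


Base hue: 188°
Left analog: (188 - 30) mod 360 = 158°
Right analog: (188 + 30) mod 360 = 218°
Analogous hues = 158° and 218°


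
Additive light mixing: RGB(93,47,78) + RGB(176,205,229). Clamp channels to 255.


Additive: each channel = min(255, C₁+C₂)
R: 93+176 = 269 → 255
G: 47+205 = 252 → 252
B: 78+229 = 307 → 255
= RGB(255, 252, 255)


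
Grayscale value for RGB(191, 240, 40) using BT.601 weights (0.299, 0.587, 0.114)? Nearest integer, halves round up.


Gray = 0.299×R + 0.587×G + 0.114×B
Gray = 0.299×191 + 0.587×240 + 0.114×40
Gray = 57.109 + 140.880 + 4.560
Gray = 202.549 → round half up → 203
Gray = 203


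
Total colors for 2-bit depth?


Colors = 2^bits = 2^2
= 4 colors


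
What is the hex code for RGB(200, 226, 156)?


R = 200 → C8 (hex)
G = 226 → E2 (hex)
B = 156 → 9C (hex)
Hex = #C8E29C


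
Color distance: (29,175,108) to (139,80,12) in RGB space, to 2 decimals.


d = √[(R₁-R₂)² + (G₁-G₂)² + (B₁-B₂)²]
d = √[(29-139)² + (175-80)² + (108-12)²]
d = √[12100 + 9025 + 9216]
d = √30341
d ≈ 174.19


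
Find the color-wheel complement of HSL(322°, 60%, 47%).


Complement = opposite side of color wheel = hue + 180°
H' = (322 + 180) mod 360 = 142°
S and L unchanged.
= HSL(142°, 60%, 47%)


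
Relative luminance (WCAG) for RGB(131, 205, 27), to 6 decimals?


Linearize each channel (sRGB transfer function): c = v/255; c_lin = c/12.92 if c ≤ 0.04045, else ((c+0.055)/1.055)^2.4
  R: 131/255 ≈ 0.513725 > 0.04045 → ((0.513725+0.055)/1.055)^2.4 ≈ 0.226966
  G: 205/255 ≈ 0.803922 > 0.04045 → ((0.803922+0.055)/1.055)^2.4 ≈ 0.610496
  B: 27/255 ≈ 0.105882 > 0.04045 → ((0.105882+0.055)/1.055)^2.4 ≈ 0.010960
R_lin = 0.226966, G_lin = 0.610496, B_lin = 0.010960
L = 0.2126×R + 0.7152×G + 0.0722×B
L = 0.2126×0.226966 + 0.7152×0.610496 + 0.0722×0.010960
L ≈ 0.485671


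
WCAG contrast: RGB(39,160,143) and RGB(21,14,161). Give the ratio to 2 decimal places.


Linearize each sRGB channel c=v/255: c/12.92 if c ≤ 0.04045 else ((c+0.055)/1.055)^2.4
L = 0.2126×R_lin + 0.7152×G_lin + 0.0722×B_lin
Color 1 (39,160,143):
  R=39: 39/255≈0.1529 > 0.04045 → ((0.1529+0.055)/1.055)^2.4 ≈ 0.02029
  G=160: 160/255≈0.6275 > 0.04045 → ((0.6275+0.055)/1.055)^2.4 ≈ 0.35153
  B=143: 143/255≈0.5608 > 0.04045 → ((0.5608+0.055)/1.055)^2.4 ≈ 0.27468
  L1 = 0.2126×0.02029 + 0.7152×0.35153 + 0.0722×0.27468 ≈ 0.27556
Color 2 (21,14,161):
  R=21: 21/255≈0.0824 > 0.04045 → ((0.0824+0.055)/1.055)^2.4 ≈ 0.00750
  G=14: 14/255≈0.0549 > 0.04045 → ((0.0549+0.055)/1.055)^2.4 ≈ 0.00439
  B=161: 161/255≈0.6314 > 0.04045 → ((0.6314+0.055)/1.055)^2.4 ≈ 0.35640
  L2 = 0.2126×0.00750 + 0.7152×0.00439 + 0.0722×0.35640 ≈ 0.03047
Lighter = 0.27556, Darker = 0.03047
Ratio = (L_lighter + 0.05) / (L_darker + 0.05)
Ratio = (0.27556 + 0.05) / (0.03047 + 0.05) = 0.32556 / 0.08047 ≈ 4.0459
Ratio ≈ 4.05:1


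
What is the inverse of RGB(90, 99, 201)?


Invert: (255-R, 255-G, 255-B)
R: 255-90 = 165
G: 255-99 = 156
B: 255-201 = 54
= RGB(165, 156, 54)


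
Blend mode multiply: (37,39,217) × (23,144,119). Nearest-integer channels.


Multiply: C = A×B/255, rounded to nearest integer
R: 37×23/255 = 851/255 ≈ 3.337 → 3
G: 39×144/255 = 5616/255 ≈ 22.024 → 22
B: 217×119/255 = 25823/255 ≈ 101.267 → 101
= RGB(3, 22, 101)


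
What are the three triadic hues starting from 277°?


Triadic: equally spaced at 120° intervals
H1 = 277°
H2 = (277 + 120) mod 360 = 37°
H3 = (277 + 240) mod 360 = 157°
Triadic = 277°, 37°, 157°


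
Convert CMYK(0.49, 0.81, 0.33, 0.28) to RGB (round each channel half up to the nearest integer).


R = 255 × (1-C) × (1-K) = 255 × 0.51 × 0.72 = 93.636 → 94
G = 255 × (1-M) × (1-K) = 255 × 0.19 × 0.72 = 34.884 → 35
B = 255 × (1-Y) × (1-K) = 255 × 0.67 × 0.72 = 123.012 → 123
= RGB(94, 35, 123)


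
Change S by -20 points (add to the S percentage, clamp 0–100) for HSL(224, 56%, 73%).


Original S = 56%
Adjustment = -20 percentage points
New S = 56 + (-20) = 36
Clamp to [0, 100] → 36
= HSL(224°, 36%, 73%)


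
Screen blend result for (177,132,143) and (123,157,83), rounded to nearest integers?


Screen: C = 255 - (255-A)×(255-B)/255, rounded to nearest integer
R: 255 - (255-177)×(255-123)/255 = 255 - 10296/255 ≈ 255 - 40.376 = 214.624 → 215
G: 255 - (255-132)×(255-157)/255 = 255 - 12054/255 ≈ 255 - 47.271 = 207.729 → 208
B: 255 - (255-143)×(255-83)/255 = 255 - 19264/255 ≈ 255 - 75.545 = 179.455 → 179
= RGB(215, 208, 179)


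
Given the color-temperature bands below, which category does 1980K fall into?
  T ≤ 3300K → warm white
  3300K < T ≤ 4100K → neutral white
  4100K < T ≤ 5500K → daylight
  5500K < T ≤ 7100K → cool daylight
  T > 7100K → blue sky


Temperature: 1980K
1980K ≤ 3300K → warm white
Classification: warm white


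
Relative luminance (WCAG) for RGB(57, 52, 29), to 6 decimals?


Linearize each channel (sRGB transfer function): c = v/255; c_lin = c/12.92 if c ≤ 0.04045, else ((c+0.055)/1.055)^2.4
  R: 57/255 ≈ 0.223529 > 0.04045 → ((0.223529+0.055)/1.055)^2.4 ≈ 0.040915
  G: 52/255 ≈ 0.203922 > 0.04045 → ((0.203922+0.055)/1.055)^2.4 ≈ 0.034340
  B: 29/255 ≈ 0.113725 > 0.04045 → ((0.113725+0.055)/1.055)^2.4 ≈ 0.012286
R_lin = 0.040915, G_lin = 0.034340, B_lin = 0.012286
L = 0.2126×R + 0.7152×G + 0.0722×B
L = 0.2126×0.040915 + 0.7152×0.034340 + 0.0722×0.012286
L ≈ 0.034145


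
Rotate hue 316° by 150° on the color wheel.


New hue = (H + rotation) mod 360
New hue = (316 + 150) mod 360
= 466 mod 360
= 106°


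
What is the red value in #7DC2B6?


Color: #7DC2B6
R = 7D = 125
G = C2 = 194
B = B6 = 182
Red = 125


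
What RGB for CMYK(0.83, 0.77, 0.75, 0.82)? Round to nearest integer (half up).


R = 255 × (1-C) × (1-K) = 255 × 0.17 × 0.18 = 7.803 → 8
G = 255 × (1-M) × (1-K) = 255 × 0.23 × 0.18 = 10.557 → 11
B = 255 × (1-Y) × (1-K) = 255 × 0.25 × 0.18 = 11.475 → 11
= RGB(8, 11, 11)


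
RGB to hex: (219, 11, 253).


R = 219 → DB (hex)
G = 11 → 0B (hex)
B = 253 → FD (hex)
Hex = #DB0BFD


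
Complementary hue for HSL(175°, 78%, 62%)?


Complement = opposite side of color wheel = hue + 180°
H' = (175 + 180) mod 360 = 355°
S and L unchanged.
= HSL(355°, 78%, 62%)


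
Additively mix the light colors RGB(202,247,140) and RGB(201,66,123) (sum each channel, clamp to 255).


Additive: each channel = min(255, C₁+C₂)
R: 202+201 = 403 → 255
G: 247+66 = 313 → 255
B: 140+123 = 263 → 255
= RGB(255, 255, 255)


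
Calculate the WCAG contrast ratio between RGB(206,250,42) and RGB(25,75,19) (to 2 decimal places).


Linearize each sRGB channel c=v/255: c/12.92 if c ≤ 0.04045 else ((c+0.055)/1.055)^2.4
L = 0.2126×R_lin + 0.7152×G_lin + 0.0722×B_lin
Color 1 (206,250,42):
  R=206: 206/255≈0.8078 > 0.04045 → ((0.8078+0.055)/1.055)^2.4 ≈ 0.61721
  G=250: 250/255≈0.9804 > 0.04045 → ((0.9804+0.055)/1.055)^2.4 ≈ 0.95597
  B=42: 42/255≈0.1647 > 0.04045 → ((0.1647+0.055)/1.055)^2.4 ≈ 0.02315
  L1 = 0.2126×0.61721 + 0.7152×0.95597 + 0.0722×0.02315 ≈ 0.81660
Color 2 (25,75,19):
  R=25: 25/255≈0.0980 > 0.04045 → ((0.0980+0.055)/1.055)^2.4 ≈ 0.00972
  G=75: 75/255≈0.2941 > 0.04045 → ((0.2941+0.055)/1.055)^2.4 ≈ 0.07036
  B=19: 19/255≈0.0745 > 0.04045 → ((0.0745+0.055)/1.055)^2.4 ≈ 0.00651
  L2 = 0.2126×0.00972 + 0.7152×0.07036 + 0.0722×0.00651 ≈ 0.05286
Lighter = 0.81660, Darker = 0.05286
Ratio = (L_lighter + 0.05) / (L_darker + 0.05)
Ratio = (0.81660 + 0.05) / (0.05286 + 0.05) = 0.86660 / 0.10286 ≈ 8.4252
Ratio ≈ 8.43:1


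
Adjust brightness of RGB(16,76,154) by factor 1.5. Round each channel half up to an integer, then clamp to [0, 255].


Multiply each channel by 1.5, round half up, clamp to [0, 255]
R: 16×1.5 = 24
G: 76×1.5 = 114
B: 154×1.5 = 231
= RGB(24, 114, 231)


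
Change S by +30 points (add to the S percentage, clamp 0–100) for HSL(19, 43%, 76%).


Original S = 43%
Adjustment = +30 percentage points
New S = 43 + (30) = 73
Clamp to [0, 100] → 73
= HSL(19°, 73%, 76%)


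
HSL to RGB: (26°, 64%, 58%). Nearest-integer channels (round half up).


H=26°, S=0.64, L=0.58
C = (1-|2L-1|)×S = (1-|0.16|)×0.64 = 0.5376
H' = H/60 = 26/60 ≈ 0.4333; X = C×(1-|H' mod 2 - 1|) = 0.23296
m = L - C/2 = 0.58 - 0.2688 = 0.3112
Sector ⌊H'⌋ = 0 → (R',G',B') = (0.5376, 0.23296, 0.0)
RGB = ((R'+m)×255, (G'+m)×255, (B'+m)×255) = (216.444, 138.7608, 79.356)
Round half up → RGB(216, 139, 79)


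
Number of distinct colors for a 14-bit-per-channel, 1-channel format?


Total bits = 14 bits/channel × 1 channels = 14 bits
Distinct colors = 2^14
= 16,384 colors


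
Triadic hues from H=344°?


Triadic: equally spaced at 120° intervals
H1 = 344°
H2 = (344 + 120) mod 360 = 104°
H3 = (344 + 240) mod 360 = 224°
Triadic = 344°, 104°, 224°


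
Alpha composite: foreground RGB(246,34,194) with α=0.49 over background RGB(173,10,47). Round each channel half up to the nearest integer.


C = α×F + (1-α)×B, with 1-α = 0.51
R: 0.49×246 + 0.51×173 = 120.54 + 88.23 = 208.77 → 209
G: 0.49×34 + 0.51×10 = 16.66 + 5.10 = 21.76 → 22
B: 0.49×194 + 0.51×47 = 95.06 + 23.97 = 119.03 → 119
= RGB(209, 22, 119)


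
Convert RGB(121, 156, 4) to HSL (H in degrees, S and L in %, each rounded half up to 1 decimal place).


Normalize: R'=121/255≈0.4745, G'=156/255≈0.6118, B'=4/255≈0.0157
Max=156/255, Min=4/255, Δ=Max-Min=152/255
L = (Max+Min)/2 = (156+4)/510 = 160/510 = 0.31372… → L = 31.4%
L ≤ 0.5 → S = Δ/(Max+Min) = 152/(156+4) = 152/160 = 0.95 → S = 95.0%
(the 1/255 factors cancel in S and H, so raw channel differences can be used)
Max is G' → H = 60 × ((B-R)/Δ + 2) = 60 × ((4-121)/152 + 2)
  -117/152 + 2 = -0.7697… + 2 = 1.2302…
  H = 60 × 1.2302… = 73.815…° → H = 73.8°
= HSL(73.8°, 95.0%, 31.4%)


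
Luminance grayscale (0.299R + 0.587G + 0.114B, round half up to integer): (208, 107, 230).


Gray = 0.299×R + 0.587×G + 0.114×B
Gray = 0.299×208 + 0.587×107 + 0.114×230
Gray = 62.192 + 62.809 + 26.220
Gray = 151.221 → round half up → 151
Gray = 151


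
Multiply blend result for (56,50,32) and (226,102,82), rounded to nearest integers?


Multiply: C = A×B/255, rounded to nearest integer
R: 56×226/255 = 12656/255 ≈ 49.631 → 50
G: 50×102/255 = 5100/255 ≈ 20.000 → 20
B: 32×82/255 = 2624/255 ≈ 10.290 → 10
= RGB(50, 20, 10)


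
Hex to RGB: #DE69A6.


DE → 222 (R)
69 → 105 (G)
A6 → 166 (B)
= RGB(222, 105, 166)


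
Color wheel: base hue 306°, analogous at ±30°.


Base hue: 306°
Left analog: (306 - 30) mod 360 = 276°
Right analog: (306 + 30) mod 360 = 336°
Analogous hues = 276° and 336°


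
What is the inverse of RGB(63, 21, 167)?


Invert: (255-R, 255-G, 255-B)
R: 255-63 = 192
G: 255-21 = 234
B: 255-167 = 88
= RGB(192, 234, 88)


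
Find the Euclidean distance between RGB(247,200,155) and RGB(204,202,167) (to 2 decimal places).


d = √[(R₁-R₂)² + (G₁-G₂)² + (B₁-B₂)²]
d = √[(247-204)² + (200-202)² + (155-167)²]
d = √[1849 + 4 + 144]
d = √1997
d ≈ 44.69


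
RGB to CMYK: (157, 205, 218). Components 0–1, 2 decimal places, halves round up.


R'=157/255≈0.6157, G'=205/255≈0.8039, B'=218/255≈0.8549
K = 1 - max(R',G',B') = 1 - 218/255 = 37/255 = 0.14509… → 0.15
(1-R'-K)/(1-K) simplifies to (max-R)/max with max = 218:
C = (218-157)/218 = 61/218 = 0.27981… → 0.28
M = (218-205)/218 = 13/218 = 0.05963… → 0.06
Y = (218-218)/218 = 0/218 = 0 → 0.00
= CMYK(0.28, 0.06, 0.00, 0.15)


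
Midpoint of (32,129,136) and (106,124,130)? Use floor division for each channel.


Midpoint: each channel = ⌊(C₁+C₂)/2⌋
R: ⌊(32+106)/2⌋ = 69
G: ⌊(129+124)/2⌋ = 126
B: ⌊(136+130)/2⌋ = 133
= RGB(69, 126, 133)


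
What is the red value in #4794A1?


Color: #4794A1
R = 47 = 71
G = 94 = 148
B = A1 = 161
Red = 71


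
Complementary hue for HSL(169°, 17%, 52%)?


Complement = opposite side of color wheel = hue + 180°
H' = (169 + 180) mod 360 = 349°
S and L unchanged.
= HSL(349°, 17%, 52%)


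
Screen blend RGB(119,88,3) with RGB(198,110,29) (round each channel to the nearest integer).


Screen: C = 255 - (255-A)×(255-B)/255, rounded to nearest integer
R: 255 - (255-119)×(255-198)/255 = 255 - 7752/255 ≈ 255 - 30.400 = 224.600 → 225
G: 255 - (255-88)×(255-110)/255 = 255 - 24215/255 ≈ 255 - 94.961 = 160.039 → 160
B: 255 - (255-3)×(255-29)/255 = 255 - 56952/255 ≈ 255 - 223.341 = 31.659 → 32
= RGB(225, 160, 32)


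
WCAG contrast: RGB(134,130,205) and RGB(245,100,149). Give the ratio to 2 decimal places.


Linearize each sRGB channel c=v/255: c/12.92 if c ≤ 0.04045 else ((c+0.055)/1.055)^2.4
L = 0.2126×R_lin + 0.7152×G_lin + 0.0722×B_lin
Color 1 (134,130,205):
  R=134: 134/255≈0.5255 > 0.04045 → ((0.5255+0.055)/1.055)^2.4 ≈ 0.23840
  G=130: 130/255≈0.5098 > 0.04045 → ((0.5098+0.055)/1.055)^2.4 ≈ 0.22323
  B=205: 205/255≈0.8039 > 0.04045 → ((0.8039+0.055)/1.055)^2.4 ≈ 0.61050
  L1 = 0.2126×0.23840 + 0.7152×0.22323 + 0.0722×0.61050 ≈ 0.25441
Color 2 (245,100,149):
  R=245: 245/255≈0.9608 > 0.04045 → ((0.9608+0.055)/1.055)^2.4 ≈ 0.91310
  G=100: 100/255≈0.3922 > 0.04045 → ((0.3922+0.055)/1.055)^2.4 ≈ 0.12744
  B=149: 149/255≈0.5843 > 0.04045 → ((0.5843+0.055)/1.055)^2.4 ≈ 0.30054
  L2 = 0.2126×0.91310 + 0.7152×0.12744 + 0.0722×0.30054 ≈ 0.30697
Lighter = 0.30697, Darker = 0.25441
Ratio = (L_lighter + 0.05) / (L_darker + 0.05)
Ratio = (0.30697 + 0.05) / (0.25441 + 0.05) = 0.35697 / 0.30441 ≈ 1.1726
Ratio ≈ 1.17:1


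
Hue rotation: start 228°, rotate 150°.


New hue = (H + rotation) mod 360
New hue = (228 + 150) mod 360
= 378 mod 360
= 18°


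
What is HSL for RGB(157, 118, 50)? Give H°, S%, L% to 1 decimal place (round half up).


Normalize: R'=157/255≈0.6157, G'=118/255≈0.4627, B'=50/255≈0.1961
Max=157/255, Min=50/255, Δ=Max-Min=107/255
L = (Max+Min)/2 = (157+50)/510 = 207/510 = 0.40588… → L = 40.6%
L ≤ 0.5 → S = Δ/(Max+Min) = 107/(157+50) = 107/207 = 0.51690… → S = 51.7%
(the 1/255 factors cancel in S and H, so raw channel differences can be used)
Max is R' → H = 60 × (((G-B)/Δ) mod 6) = 60 × (((118-50)/107) mod 6)
  68/107 = 0.6355…
  H = 60 × 0.6355… = 38.130…° → H = 38.1°
= HSL(38.1°, 51.7%, 40.6%)


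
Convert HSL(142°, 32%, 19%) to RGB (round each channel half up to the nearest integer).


H=142°, S=0.32, L=0.19
C = (1-|2L-1|)×S = (1-|-0.62|)×0.32 = 0.1216
H' = H/60 = 142/60 ≈ 2.3667; X = C×(1-|H' mod 2 - 1|) ≈ 0.0446
m = L - C/2 = 0.19 - 0.0608 = 0.1292
Sector ⌊H'⌋ = 2 → (R',G',B') = (0.0, 0.1216, ≈0.0446)
RGB = ((R'+m)×255, (G'+m)×255, (B'+m)×255) = (32.946, 63.954, 44.3156)
Round half up → RGB(33, 64, 44)


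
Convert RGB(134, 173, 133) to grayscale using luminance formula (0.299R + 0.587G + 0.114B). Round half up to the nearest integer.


Gray = 0.299×R + 0.587×G + 0.114×B
Gray = 0.299×134 + 0.587×173 + 0.114×133
Gray = 40.066 + 101.551 + 15.162
Gray = 156.779 → round half up → 157
Gray = 157


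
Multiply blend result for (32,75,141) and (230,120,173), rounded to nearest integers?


Multiply: C = A×B/255, rounded to nearest integer
R: 32×230/255 = 7360/255 ≈ 28.863 → 29
G: 75×120/255 = 9000/255 ≈ 35.294 → 35
B: 141×173/255 = 24393/255 ≈ 95.659 → 96
= RGB(29, 35, 96)


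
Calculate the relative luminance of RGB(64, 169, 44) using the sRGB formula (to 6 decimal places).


Linearize each channel (sRGB transfer function): c = v/255; c_lin = c/12.92 if c ≤ 0.04045, else ((c+0.055)/1.055)^2.4
  R: 64/255 ≈ 0.250980 > 0.04045 → ((0.250980+0.055)/1.055)^2.4 ≈ 0.051269
  G: 169/255 ≈ 0.662745 > 0.04045 → ((0.662745+0.055)/1.055)^2.4 ≈ 0.396755
  B: 44/255 ≈ 0.172549 > 0.04045 → ((0.172549+0.055)/1.055)^2.4 ≈ 0.025187
R_lin = 0.051269, G_lin = 0.396755, B_lin = 0.025187
L = 0.2126×R + 0.7152×G + 0.0722×B
L = 0.2126×0.051269 + 0.7152×0.396755 + 0.0722×0.025187
L ≈ 0.296478


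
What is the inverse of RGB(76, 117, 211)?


Invert: (255-R, 255-G, 255-B)
R: 255-76 = 179
G: 255-117 = 138
B: 255-211 = 44
= RGB(179, 138, 44)


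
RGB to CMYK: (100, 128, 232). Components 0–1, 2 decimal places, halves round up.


R'=100/255≈0.3922, G'=128/255≈0.5020, B'=232/255≈0.9098
K = 1 - max(R',G',B') = 1 - 232/255 = 23/255 = 0.09019… → 0.09
(1-R'-K)/(1-K) simplifies to (max-R)/max with max = 232:
C = (232-100)/232 = 132/232 = 0.56896… → 0.57
M = (232-128)/232 = 104/232 = 0.44827… → 0.45
Y = (232-232)/232 = 0/232 = 0 → 0.00
= CMYK(0.57, 0.45, 0.00, 0.09)


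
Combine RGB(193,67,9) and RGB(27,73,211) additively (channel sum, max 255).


Additive: each channel = min(255, C₁+C₂)
R: 193+27 = 220 → 220
G: 67+73 = 140 → 140
B: 9+211 = 220 → 220
= RGB(220, 140, 220)


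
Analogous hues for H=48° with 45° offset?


Base hue: 48°
Left analog: (48 - 45) mod 360 = 3°
Right analog: (48 + 45) mod 360 = 93°
Analogous hues = 3° and 93°


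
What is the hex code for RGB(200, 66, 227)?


R = 200 → C8 (hex)
G = 66 → 42 (hex)
B = 227 → E3 (hex)
Hex = #C842E3


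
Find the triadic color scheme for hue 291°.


Triadic: equally spaced at 120° intervals
H1 = 291°
H2 = (291 + 120) mod 360 = 51°
H3 = (291 + 240) mod 360 = 171°
Triadic = 291°, 51°, 171°


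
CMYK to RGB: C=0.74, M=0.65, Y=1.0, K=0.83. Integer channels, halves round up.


R = 255 × (1-C) × (1-K) = 255 × 0.26 × 0.17 = 11.271 → 11
G = 255 × (1-M) × (1-K) = 255 × 0.35 × 0.17 = 15.1725 → 15
B = 255 × (1-Y) × (1-K) = 255 × 0.00 × 0.17 = 0
= RGB(11, 15, 0)


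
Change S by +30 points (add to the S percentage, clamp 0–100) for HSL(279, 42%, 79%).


Original S = 42%
Adjustment = +30 percentage points
New S = 42 + (30) = 72
Clamp to [0, 100] → 72
= HSL(279°, 72%, 79%)


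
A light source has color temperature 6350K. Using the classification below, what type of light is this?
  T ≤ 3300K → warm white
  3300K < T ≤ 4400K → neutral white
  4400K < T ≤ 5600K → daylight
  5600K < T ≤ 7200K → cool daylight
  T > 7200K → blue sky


Temperature: 6350K
5600K < 6350K ≤ 7200K → cool daylight
Classification: cool daylight


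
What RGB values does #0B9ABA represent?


0B → 11 (R)
9A → 154 (G)
BA → 186 (B)
= RGB(11, 154, 186)


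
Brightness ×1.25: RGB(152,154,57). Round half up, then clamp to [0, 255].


Multiply each channel by 1.25, round half up, clamp to [0, 255]
R: 152×1.25 = 190
G: 154×1.25 = 192.5 → round → 193
B: 57×1.25 = 71.25 → round → 71
= RGB(190, 193, 71)


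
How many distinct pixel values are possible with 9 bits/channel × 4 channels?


Total bits = 9 bits/channel × 4 channels = 36 bits
Distinct pixel values = 2^36
= 68,719,476,736 pixel values


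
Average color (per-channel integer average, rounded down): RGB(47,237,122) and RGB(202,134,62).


Midpoint: each channel = ⌊(C₁+C₂)/2⌋
R: ⌊(47+202)/2⌋ = 124
G: ⌊(237+134)/2⌋ = 185
B: ⌊(122+62)/2⌋ = 92
= RGB(124, 185, 92)


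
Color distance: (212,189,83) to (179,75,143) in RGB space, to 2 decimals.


d = √[(R₁-R₂)² + (G₁-G₂)² + (B₁-B₂)²]
d = √[(212-179)² + (189-75)² + (83-143)²]
d = √[1089 + 12996 + 3600]
d = √17685
d ≈ 132.98


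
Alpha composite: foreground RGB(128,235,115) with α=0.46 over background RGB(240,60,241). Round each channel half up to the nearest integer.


C = α×F + (1-α)×B, with 1-α = 0.54
R: 0.46×128 + 0.54×240 = 58.88 + 129.60 = 188.48 → 188
G: 0.46×235 + 0.54×60 = 108.10 + 32.40 = 140.50 → 141
B: 0.46×115 + 0.54×241 = 52.90 + 130.14 = 183.04 → 183
= RGB(188, 141, 183)


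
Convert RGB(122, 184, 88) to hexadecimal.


R = 122 → 7A (hex)
G = 184 → B8 (hex)
B = 88 → 58 (hex)
Hex = #7AB858


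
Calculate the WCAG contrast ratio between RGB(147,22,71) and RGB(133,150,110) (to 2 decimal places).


Linearize each sRGB channel c=v/255: c/12.92 if c ≤ 0.04045 else ((c+0.055)/1.055)^2.4
L = 0.2126×R_lin + 0.7152×G_lin + 0.0722×B_lin
Color 1 (147,22,71):
  R=147: 147/255≈0.5765 > 0.04045 → ((0.5765+0.055)/1.055)^2.4 ≈ 0.29177
  G=22: 22/255≈0.0863 > 0.04045 → ((0.0863+0.055)/1.055)^2.4 ≈ 0.00802
  B=71: 71/255≈0.2784 > 0.04045 → ((0.2784+0.055)/1.055)^2.4 ≈ 0.06301
  L1 = 0.2126×0.29177 + 0.7152×0.00802 + 0.0722×0.06301 ≈ 0.07232
Color 2 (133,150,110):
  R=133: 133/255≈0.5216 > 0.04045 → ((0.5216+0.055)/1.055)^2.4 ≈ 0.23455
  G=150: 150/255≈0.5882 > 0.04045 → ((0.5882+0.055)/1.055)^2.4 ≈ 0.30499
  B=110: 110/255≈0.4314 > 0.04045 → ((0.4314+0.055)/1.055)^2.4 ≈ 0.15593
  L2 = 0.2126×0.23455 + 0.7152×0.30499 + 0.0722×0.15593 ≈ 0.27925
Lighter = 0.27925, Darker = 0.07232
Ratio = (L_lighter + 0.05) / (L_darker + 0.05)
Ratio = (0.27925 + 0.05) / (0.07232 + 0.05) = 0.32925 / 0.12232 ≈ 2.6918
Ratio ≈ 2.69:1


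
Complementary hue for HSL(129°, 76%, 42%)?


Complement = opposite side of color wheel = hue + 180°
H' = (129 + 180) mod 360 = 309°
S and L unchanged.
= HSL(309°, 76%, 42%)


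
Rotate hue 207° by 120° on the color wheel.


New hue = (H + rotation) mod 360
New hue = (207 + 120) mod 360
= 327 mod 360
= 327°


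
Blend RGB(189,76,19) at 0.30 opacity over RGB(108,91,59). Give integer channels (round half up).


C = α×F + (1-α)×B, with 1-α = 0.70
R: 0.30×189 + 0.70×108 = 56.70 + 75.60 = 132.30 → 132
G: 0.30×76 + 0.70×91 = 22.80 + 63.70 = 86.50 → 87
B: 0.30×19 + 0.70×59 = 5.70 + 41.30 = 47.00 → 47
= RGB(132, 87, 47)


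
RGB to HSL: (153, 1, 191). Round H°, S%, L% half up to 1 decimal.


Normalize: R'=153/255≈0.6000, G'=1/255≈0.0039, B'=191/255≈0.7490
Max=191/255, Min=1/255, Δ=Max-Min=190/255
L = (Max+Min)/2 = (191+1)/510 = 192/510 = 0.37647… → L = 37.6%
L ≤ 0.5 → S = Δ/(Max+Min) = 190/(191+1) = 190/192 = 0.98958… → S = 99.0%
(the 1/255 factors cancel in S and H, so raw channel differences can be used)
Max is B' → H = 60 × ((R-G)/Δ + 4) = 60 × ((153-1)/190 + 4)
  152/190 + 4 = 0.8 + 4 = 4.8
  H = 60 × 4.8 = 288° → H = 288.0°
= HSL(288.0°, 99.0%, 37.6%)


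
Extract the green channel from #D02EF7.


Color: #D02EF7
R = D0 = 208
G = 2E = 46
B = F7 = 247
Green = 46


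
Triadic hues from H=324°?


Triadic: equally spaced at 120° intervals
H1 = 324°
H2 = (324 + 120) mod 360 = 84°
H3 = (324 + 240) mod 360 = 204°
Triadic = 324°, 84°, 204°


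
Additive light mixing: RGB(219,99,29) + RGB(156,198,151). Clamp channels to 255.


Additive: each channel = min(255, C₁+C₂)
R: 219+156 = 375 → 255
G: 99+198 = 297 → 255
B: 29+151 = 180 → 180
= RGB(255, 255, 180)


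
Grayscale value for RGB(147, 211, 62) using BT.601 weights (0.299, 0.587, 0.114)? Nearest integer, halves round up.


Gray = 0.299×R + 0.587×G + 0.114×B
Gray = 0.299×147 + 0.587×211 + 0.114×62
Gray = 43.953 + 123.857 + 7.068
Gray = 174.878 → round half up → 175
Gray = 175


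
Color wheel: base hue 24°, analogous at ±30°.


Base hue: 24°
Left analog: (24 - 30) mod 360 = 354°
Right analog: (24 + 30) mod 360 = 54°
Analogous hues = 354° and 54°


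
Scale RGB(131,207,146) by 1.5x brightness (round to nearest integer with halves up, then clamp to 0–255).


Multiply each channel by 1.5, round half up, clamp to [0, 255]
R: 131×1.5 = 196.5 → round → 197
G: 207×1.5 = 310.5 → round → 311 → clamp → 255
B: 146×1.5 = 219
= RGB(197, 255, 219)


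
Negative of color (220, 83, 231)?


Invert: (255-R, 255-G, 255-B)
R: 255-220 = 35
G: 255-83 = 172
B: 255-231 = 24
= RGB(35, 172, 24)


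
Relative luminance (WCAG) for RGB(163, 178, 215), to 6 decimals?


Linearize each channel (sRGB transfer function): c = v/255; c_lin = c/12.92 if c ≤ 0.04045, else ((c+0.055)/1.055)^2.4
  R: 163/255 ≈ 0.639216 > 0.04045 → ((0.639216+0.055)/1.055)^2.4 ≈ 0.366253
  G: 178/255 ≈ 0.698039 > 0.04045 → ((0.698039+0.055)/1.055)^2.4 ≈ 0.445201
  B: 215/255 ≈ 0.843137 > 0.04045 → ((0.843137+0.055)/1.055)^2.4 ≈ 0.679542
R_lin = 0.366253, G_lin = 0.445201, B_lin = 0.679542
L = 0.2126×R + 0.7152×G + 0.0722×B
L = 0.2126×0.366253 + 0.7152×0.445201 + 0.0722×0.679542
L ≈ 0.445336


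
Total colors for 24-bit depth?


Colors = 2^bits = 2^24
= 16,777,216 colors


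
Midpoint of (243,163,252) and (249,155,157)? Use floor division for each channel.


Midpoint: each channel = ⌊(C₁+C₂)/2⌋
R: ⌊(243+249)/2⌋ = 246
G: ⌊(163+155)/2⌋ = 159
B: ⌊(252+157)/2⌋ = 204
= RGB(246, 159, 204)


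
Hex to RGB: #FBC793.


FB → 251 (R)
C7 → 199 (G)
93 → 147 (B)
= RGB(251, 199, 147)


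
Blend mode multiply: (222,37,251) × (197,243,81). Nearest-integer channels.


Multiply: C = A×B/255, rounded to nearest integer
R: 222×197/255 = 43734/255 ≈ 171.506 → 172
G: 37×243/255 = 8991/255 ≈ 35.259 → 35
B: 251×81/255 = 20331/255 ≈ 79.729 → 80
= RGB(172, 35, 80)


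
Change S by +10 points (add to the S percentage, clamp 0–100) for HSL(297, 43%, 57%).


Original S = 43%
Adjustment = +10 percentage points
New S = 43 + (10) = 53
Clamp to [0, 100] → 53
= HSL(297°, 53%, 57%)


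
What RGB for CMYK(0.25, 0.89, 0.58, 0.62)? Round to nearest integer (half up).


R = 255 × (1-C) × (1-K) = 255 × 0.75 × 0.38 = 72.675 → 73
G = 255 × (1-M) × (1-K) = 255 × 0.11 × 0.38 = 10.659 → 11
B = 255 × (1-Y) × (1-K) = 255 × 0.42 × 0.38 = 40.698 → 41
= RGB(73, 11, 41)


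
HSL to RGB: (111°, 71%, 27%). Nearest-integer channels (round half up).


H=111°, S=0.71, L=0.27
C = (1-|2L-1|)×S = (1-|-0.46|)×0.71 = 0.3834
H' = H/60 = 111/60 ≈ 1.8500; X = C×(1-|H' mod 2 - 1|) = 0.05751
m = L - C/2 = 0.27 - 0.1917 = 0.0783
Sector ⌊H'⌋ = 1 → (R',G',B') = (0.05751, 0.3834, 0.0)
RGB = ((R'+m)×255, (G'+m)×255, (B'+m)×255) = (34.63155, 117.7335, 19.9665)
Round half up → RGB(35, 118, 20)


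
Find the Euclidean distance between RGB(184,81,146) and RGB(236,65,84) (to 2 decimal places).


d = √[(R₁-R₂)² + (G₁-G₂)² + (B₁-B₂)²]
d = √[(184-236)² + (81-65)² + (146-84)²]
d = √[2704 + 256 + 3844]
d = √6804
d ≈ 82.49
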